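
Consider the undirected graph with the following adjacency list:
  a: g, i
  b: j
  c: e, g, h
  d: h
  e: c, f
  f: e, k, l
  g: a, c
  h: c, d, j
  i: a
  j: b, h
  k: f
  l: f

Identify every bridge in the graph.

a-g, a-i, b-j, c-e, c-g, c-h, d-h, e-f, f-k, f-l, h-j

removing h-j disconnects h from j; removing a-g disconnects a from g; removing h-c disconnects h from c; removing f-k disconnects f from k — these are bridges.
In total 11 edges are bridges.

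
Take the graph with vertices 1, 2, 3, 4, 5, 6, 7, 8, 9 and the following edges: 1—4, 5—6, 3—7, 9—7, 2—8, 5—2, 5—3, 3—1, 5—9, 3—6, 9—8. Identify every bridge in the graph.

1-3, 1-4

The edges on the cycle 5-3-6-5 are not bridges since each lies on that cycle.
But removing 1—4 disconnects 1 from 4; removing 1—3 disconnects 1 from 3 — these are bridges.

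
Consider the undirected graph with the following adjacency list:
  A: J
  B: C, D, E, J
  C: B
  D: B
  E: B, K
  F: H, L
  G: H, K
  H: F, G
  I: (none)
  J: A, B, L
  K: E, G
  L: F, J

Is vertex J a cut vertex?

Deleting J raises the number of components from 2 to 3, so J is a cut vertex.

Yes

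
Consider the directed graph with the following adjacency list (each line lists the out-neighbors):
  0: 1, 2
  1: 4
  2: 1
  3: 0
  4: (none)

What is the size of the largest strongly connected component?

1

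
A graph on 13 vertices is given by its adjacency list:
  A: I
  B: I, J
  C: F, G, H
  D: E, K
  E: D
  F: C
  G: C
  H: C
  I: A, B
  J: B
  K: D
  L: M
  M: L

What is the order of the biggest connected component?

4

Starting from L we can reach L, M. That is one component of size 2.
Starting from D we can reach D, E, K. That is one component of size 3.
Starting from A we can reach A, B, I, J. That is one component of size 4.
Starting from C we can reach C, F, G, H. That is one component of size 4.
The largest has 4 vertices.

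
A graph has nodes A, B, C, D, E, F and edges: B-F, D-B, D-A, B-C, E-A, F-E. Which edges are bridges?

B-C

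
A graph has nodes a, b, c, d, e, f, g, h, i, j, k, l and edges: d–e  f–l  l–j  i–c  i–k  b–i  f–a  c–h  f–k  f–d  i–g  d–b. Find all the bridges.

a-f, c-h, c-i, d-e, f-l, g-i, j-l

The edges on the cycle f-d-b-i-k-f are not bridges since each lies on that cycle.
But removing f–l disconnects f from l; removing c–i disconnects c from i; removing c–h disconnects c from h; removing d–e disconnects d from e — these are bridges.
In total 7 edges are bridges.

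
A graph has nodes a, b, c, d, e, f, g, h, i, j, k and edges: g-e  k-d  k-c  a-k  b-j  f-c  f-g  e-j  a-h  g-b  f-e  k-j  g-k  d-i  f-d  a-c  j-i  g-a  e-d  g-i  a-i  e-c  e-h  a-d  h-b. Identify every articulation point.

none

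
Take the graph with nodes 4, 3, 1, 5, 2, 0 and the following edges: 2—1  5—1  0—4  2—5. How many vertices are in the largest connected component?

3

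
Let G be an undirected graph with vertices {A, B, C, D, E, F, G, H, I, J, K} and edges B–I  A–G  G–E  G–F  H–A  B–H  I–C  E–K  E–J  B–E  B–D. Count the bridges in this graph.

6

The edges on the cycle B-H-A-G-E-B are not bridges since each lies on that cycle.
But removing B–D disconnects B from D; removing F–G disconnects F from G; removing B–I disconnects B from I; removing J–E disconnects J from E — these are bridges.
In total 6 edges are bridges.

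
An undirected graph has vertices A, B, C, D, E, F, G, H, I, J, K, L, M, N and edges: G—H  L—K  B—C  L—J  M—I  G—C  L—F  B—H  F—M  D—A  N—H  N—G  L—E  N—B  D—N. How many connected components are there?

2

Starting from A we can reach A, B, C, D, G, H, N. That is one component of size 7.
Starting from E we can reach E, F, I, J, K, L, M. That is one component of size 7.
Total: 2 components.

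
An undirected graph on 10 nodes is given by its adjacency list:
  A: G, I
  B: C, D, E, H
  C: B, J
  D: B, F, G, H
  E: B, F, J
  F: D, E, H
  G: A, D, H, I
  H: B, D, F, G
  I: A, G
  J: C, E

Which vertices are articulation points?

G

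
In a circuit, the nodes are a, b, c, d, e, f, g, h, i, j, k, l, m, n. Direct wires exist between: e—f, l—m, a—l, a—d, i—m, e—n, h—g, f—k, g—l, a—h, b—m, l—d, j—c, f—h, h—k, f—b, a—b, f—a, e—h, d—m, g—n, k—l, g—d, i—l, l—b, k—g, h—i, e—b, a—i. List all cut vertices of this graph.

none

Removing l, for instance, still leaves 2 components. No single vertex removal increases the component count — the graph has no articulation points.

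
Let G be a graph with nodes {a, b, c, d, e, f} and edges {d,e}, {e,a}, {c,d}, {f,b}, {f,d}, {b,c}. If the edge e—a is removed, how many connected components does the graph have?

2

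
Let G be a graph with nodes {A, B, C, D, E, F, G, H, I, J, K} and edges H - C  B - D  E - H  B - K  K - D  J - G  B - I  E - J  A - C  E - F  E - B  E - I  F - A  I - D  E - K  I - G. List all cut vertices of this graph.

Removing E increases the component count from 1 to 2, so E is a cut vertex.
By contrast removing C leaves 1 component; it is not a cut vertex. No other vertex is a cut vertex either.

E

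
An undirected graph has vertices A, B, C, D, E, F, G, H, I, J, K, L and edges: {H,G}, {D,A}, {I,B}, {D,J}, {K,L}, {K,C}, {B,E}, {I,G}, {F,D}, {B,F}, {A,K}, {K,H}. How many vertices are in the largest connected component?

12

Starting from A we can reach A, B, C, D, E, F, G, H, I, J, K, L. That is one component of size 12.
The largest has 12 vertices.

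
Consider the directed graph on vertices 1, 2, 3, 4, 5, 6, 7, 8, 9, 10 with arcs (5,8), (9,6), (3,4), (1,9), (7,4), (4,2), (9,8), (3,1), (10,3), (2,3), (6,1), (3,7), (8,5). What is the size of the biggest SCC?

4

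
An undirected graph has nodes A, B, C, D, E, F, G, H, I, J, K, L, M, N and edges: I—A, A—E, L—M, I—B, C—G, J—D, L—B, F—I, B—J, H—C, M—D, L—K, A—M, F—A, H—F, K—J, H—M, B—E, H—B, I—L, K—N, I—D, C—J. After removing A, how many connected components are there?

1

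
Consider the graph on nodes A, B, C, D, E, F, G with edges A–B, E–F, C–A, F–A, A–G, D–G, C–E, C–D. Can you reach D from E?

From E we can reach A, B, C, D, E, F, G, which includes D.

Yes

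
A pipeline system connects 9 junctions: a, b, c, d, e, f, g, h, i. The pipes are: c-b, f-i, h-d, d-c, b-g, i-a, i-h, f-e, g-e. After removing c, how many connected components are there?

With c gone, the remaining components are: {a, b, d, e, f, g, h, i}.
That is 1 component.

1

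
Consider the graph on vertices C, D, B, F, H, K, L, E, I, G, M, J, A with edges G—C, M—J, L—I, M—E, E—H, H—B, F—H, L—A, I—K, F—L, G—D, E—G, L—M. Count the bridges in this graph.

8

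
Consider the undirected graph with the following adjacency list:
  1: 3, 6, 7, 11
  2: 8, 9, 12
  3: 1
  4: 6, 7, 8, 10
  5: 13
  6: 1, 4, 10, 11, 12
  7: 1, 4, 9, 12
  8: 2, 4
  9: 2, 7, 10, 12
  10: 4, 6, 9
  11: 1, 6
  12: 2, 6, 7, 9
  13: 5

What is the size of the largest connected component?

11

Starting from 5 we can reach 5, 13. That is one component of size 2.
Starting from 1 we can reach 1, 2, 3, 4, 6, 7, 8, 9, 10, 11, 12. That is one component of size 11.
The largest has 11 vertices.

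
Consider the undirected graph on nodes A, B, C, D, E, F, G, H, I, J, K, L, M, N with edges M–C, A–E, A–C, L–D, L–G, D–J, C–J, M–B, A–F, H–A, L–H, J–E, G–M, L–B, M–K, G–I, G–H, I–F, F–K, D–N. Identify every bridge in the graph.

The edges on the cycle G-M-C-J-E-A-H-G are not bridges since each lies on that cycle.
But removing N–D disconnects N from D — this is a bridge.

D-N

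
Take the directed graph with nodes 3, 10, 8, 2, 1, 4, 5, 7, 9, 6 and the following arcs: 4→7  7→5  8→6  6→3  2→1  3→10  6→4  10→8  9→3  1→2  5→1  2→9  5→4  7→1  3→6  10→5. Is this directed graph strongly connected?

From 9 we can reach every vertex (1, 2, 3, 4, 5, 6, 7, 8, 9, 10), and every vertex can reach 9 (1, 2, 3, 4, 5, 6, 7, 8, 9, 10). So the whole graph is one strongly connected component.

Yes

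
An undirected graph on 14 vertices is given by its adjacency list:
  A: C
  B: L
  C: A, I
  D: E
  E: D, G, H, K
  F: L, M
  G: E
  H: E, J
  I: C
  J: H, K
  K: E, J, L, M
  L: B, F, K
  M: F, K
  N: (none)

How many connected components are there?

3

N is isolated — a component by itself.
Starting from A we can reach A, C, I. That is one component of size 3.
Starting from B we can reach B, D, E, F, G, H, J, K, L, M. That is one component of size 10.
Total: 3 components.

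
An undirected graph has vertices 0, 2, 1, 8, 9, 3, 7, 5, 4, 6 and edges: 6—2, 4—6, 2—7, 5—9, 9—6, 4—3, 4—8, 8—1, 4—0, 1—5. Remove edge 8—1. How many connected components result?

1

8 and 1 are still connected via 8-4-6-9-5-1, so the component count stays at 1.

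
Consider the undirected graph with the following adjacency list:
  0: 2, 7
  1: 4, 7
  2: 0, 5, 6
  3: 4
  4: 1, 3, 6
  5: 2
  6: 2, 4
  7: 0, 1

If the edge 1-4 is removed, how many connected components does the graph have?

1

1 and 4 are still connected via 1-7-0-2-6-4, so the component count stays at 1.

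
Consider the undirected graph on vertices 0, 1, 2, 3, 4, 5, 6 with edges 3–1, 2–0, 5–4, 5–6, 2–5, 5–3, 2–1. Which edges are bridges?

0-2, 4-5, 5-6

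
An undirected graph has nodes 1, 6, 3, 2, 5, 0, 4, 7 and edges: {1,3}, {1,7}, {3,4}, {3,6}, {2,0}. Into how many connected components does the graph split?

5 is isolated — a component by itself.
Starting from 0 we can reach 0, 2. That is one component of size 2.
Starting from 1 we can reach 1, 3, 4, 6, 7. That is one component of size 5.
Total: 3 components.

3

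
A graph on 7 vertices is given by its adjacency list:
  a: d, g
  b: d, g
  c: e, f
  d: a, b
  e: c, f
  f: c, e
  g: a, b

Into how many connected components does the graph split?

2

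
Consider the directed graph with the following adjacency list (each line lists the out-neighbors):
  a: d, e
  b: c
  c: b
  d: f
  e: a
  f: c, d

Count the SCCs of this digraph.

{d, f} are all mutually reachable — one SCC of size 2.
{b, c} are all mutually reachable — one SCC of size 2.
{a, e} are all mutually reachable — one SCC of size 2.
That gives 3 strongly connected components.

3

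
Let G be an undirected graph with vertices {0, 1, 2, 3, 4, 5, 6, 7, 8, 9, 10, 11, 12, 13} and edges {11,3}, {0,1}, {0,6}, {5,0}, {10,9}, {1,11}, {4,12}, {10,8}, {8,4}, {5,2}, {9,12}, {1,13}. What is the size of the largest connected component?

8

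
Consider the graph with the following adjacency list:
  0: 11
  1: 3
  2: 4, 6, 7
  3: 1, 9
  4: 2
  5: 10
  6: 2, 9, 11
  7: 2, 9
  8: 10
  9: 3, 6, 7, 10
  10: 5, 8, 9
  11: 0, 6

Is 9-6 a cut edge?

No

After removing 9-6, the path 9-7-2-6 still connects them, so the edge is not a bridge.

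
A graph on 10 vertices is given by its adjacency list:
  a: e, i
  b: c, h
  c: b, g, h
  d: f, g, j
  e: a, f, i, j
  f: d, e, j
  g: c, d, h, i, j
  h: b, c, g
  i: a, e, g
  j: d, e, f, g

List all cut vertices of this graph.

g

Removing g increases the component count from 1 to 2, so g is a cut vertex.
By contrast removing c leaves 1 component; it is not a cut vertex. No other vertex is a cut vertex either.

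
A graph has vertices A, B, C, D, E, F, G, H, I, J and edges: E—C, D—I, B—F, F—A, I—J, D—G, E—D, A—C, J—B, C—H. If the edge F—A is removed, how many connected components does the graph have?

F and A are still connected via F-B-J-I-D-E-C-A, so the component count stays at 1.

1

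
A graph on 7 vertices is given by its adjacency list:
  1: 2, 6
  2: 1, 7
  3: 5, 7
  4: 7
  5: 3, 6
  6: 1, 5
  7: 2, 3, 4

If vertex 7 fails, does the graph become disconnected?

Yes

Deleting 7 raises the number of components from 1 to 2, so 7 is a cut vertex.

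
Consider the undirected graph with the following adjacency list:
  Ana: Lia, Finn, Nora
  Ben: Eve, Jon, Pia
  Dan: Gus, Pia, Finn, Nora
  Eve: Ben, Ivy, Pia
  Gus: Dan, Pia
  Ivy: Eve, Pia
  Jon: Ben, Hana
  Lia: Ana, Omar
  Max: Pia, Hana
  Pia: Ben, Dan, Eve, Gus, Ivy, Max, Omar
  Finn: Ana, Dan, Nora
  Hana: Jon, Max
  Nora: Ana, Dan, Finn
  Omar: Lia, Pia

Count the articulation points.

Removing Pia increases the component count from 1 to 2, so Pia is a cut vertex.
By contrast removing Omar leaves 1 component; it is not a cut vertex. No other vertex is a cut vertex either.

1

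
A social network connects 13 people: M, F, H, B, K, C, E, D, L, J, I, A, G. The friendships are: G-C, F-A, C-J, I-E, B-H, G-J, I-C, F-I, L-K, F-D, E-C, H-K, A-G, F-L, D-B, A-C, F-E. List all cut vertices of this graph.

Removing F increases the component count from 2 to 3, so F is a cut vertex.
By contrast removing J leaves 2 components; it is not a cut vertex. No other vertex is a cut vertex either.

F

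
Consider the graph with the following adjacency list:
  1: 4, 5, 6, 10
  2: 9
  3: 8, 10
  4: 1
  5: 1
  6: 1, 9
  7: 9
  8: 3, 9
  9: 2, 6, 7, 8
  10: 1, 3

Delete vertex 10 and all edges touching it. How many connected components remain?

With 10 gone, the remaining components are: {1, 2, 3, 4, 5, 6, 7, 8, 9}.
That is 1 component.

1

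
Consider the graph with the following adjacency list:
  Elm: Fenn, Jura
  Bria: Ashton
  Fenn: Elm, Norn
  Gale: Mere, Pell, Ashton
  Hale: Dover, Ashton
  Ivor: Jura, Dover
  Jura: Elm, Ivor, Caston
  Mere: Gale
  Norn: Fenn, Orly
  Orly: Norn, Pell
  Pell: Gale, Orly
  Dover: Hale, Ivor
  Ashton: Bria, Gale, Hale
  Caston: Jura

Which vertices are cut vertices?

Gale, Jura, Ashton

Removing Gale increases the component count from 1 to 2, so Gale is a cut vertex.
Removing Jura increases the component count from 1 to 2, so Jura is a cut vertex.
Removing Ashton increases the component count from 1 to 2, so Ashton is a cut vertex.
By contrast removing Caston leaves 1 component; it is not a cut vertex. No other vertex is a cut vertex either.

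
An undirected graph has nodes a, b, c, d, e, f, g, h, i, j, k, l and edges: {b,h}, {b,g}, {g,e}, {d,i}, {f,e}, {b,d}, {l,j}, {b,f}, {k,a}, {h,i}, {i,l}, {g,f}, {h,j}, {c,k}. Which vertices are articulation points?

Removing b increases the component count from 2 to 3, so b is a cut vertex.
Removing k increases the component count from 2 to 3, so k is a cut vertex.
By contrast removing a leaves 2 components; it is not a cut vertex. No other vertex is a cut vertex either.

b, k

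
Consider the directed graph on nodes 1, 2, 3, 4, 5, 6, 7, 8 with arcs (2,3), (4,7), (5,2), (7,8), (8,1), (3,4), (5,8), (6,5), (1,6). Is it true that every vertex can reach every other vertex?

Yes

From 7 we can reach every vertex (1, 2, 3, 4, 5, 6, 7, 8), and every vertex can reach 7 (1, 2, 3, 4, 5, 6, 7, 8). So the whole graph is one strongly connected component.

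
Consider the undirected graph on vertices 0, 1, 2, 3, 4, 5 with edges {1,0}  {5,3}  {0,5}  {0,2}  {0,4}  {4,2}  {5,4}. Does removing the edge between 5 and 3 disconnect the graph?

Yes

Removing 5–3 leaves no path between 5 and 3: the component count goes from 1 to 2. So it is a bridge.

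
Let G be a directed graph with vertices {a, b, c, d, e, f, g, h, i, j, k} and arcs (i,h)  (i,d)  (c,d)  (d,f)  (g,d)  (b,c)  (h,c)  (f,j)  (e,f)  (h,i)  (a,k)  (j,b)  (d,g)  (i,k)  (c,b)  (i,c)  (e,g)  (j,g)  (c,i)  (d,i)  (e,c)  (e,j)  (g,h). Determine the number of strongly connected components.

{b, c, d, f, g, h, i, j} are all mutually reachable — one SCC of size 8.
{a} is an SCC by itself.
{k} is an SCC by itself.
{e} is an SCC by itself.
That gives 4 strongly connected components.

4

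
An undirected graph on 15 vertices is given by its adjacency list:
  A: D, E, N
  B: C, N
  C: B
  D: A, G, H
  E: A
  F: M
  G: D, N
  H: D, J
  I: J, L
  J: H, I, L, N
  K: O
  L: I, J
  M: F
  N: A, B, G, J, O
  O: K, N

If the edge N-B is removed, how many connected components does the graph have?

3

Before removal there are 2 components.
N-B is a bridge — removing it separates N's side from B's side.
After removal: 3 components.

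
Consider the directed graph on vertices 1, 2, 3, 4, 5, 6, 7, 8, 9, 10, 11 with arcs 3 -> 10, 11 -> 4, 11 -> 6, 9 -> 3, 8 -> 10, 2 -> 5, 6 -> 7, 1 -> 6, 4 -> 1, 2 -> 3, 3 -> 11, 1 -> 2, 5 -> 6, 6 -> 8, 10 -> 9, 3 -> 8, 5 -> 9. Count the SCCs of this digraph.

2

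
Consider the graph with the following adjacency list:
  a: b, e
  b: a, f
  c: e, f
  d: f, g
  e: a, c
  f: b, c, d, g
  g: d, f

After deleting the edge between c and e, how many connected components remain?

c and e are still connected via c-f-b-a-e, so the component count stays at 1.

1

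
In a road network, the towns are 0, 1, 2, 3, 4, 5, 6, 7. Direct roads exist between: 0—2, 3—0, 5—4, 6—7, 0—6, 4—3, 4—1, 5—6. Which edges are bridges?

The edges on the cycle 5-4-3-0-6-5 are not bridges since each lies on that cycle.
But removing 4—1 disconnects 4 from 1; removing 6—7 disconnects 6 from 7; removing 0—2 disconnects 0 from 2 — these are bridges.

0-2, 1-4, 6-7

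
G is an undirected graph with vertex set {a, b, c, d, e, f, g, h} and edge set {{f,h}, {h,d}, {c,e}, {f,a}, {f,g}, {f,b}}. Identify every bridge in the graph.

removing f-h disconnects f from h; removing c-e disconnects c from e; removing f-g disconnects f from g; removing f-b disconnects f from b — these are bridges.
In total 6 edges are bridges.

a-f, b-f, c-e, d-h, f-g, f-h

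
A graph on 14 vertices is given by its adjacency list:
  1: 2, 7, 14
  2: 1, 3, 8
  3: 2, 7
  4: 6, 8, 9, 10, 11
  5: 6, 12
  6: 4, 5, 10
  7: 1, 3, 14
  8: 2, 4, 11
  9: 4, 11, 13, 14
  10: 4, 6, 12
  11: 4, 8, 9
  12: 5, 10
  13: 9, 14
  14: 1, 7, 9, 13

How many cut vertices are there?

1

Removing 4 increases the component count from 1 to 2, so 4 is a cut vertex.
By contrast removing 5 leaves 1 component; it is not a cut vertex. No other vertex is a cut vertex either.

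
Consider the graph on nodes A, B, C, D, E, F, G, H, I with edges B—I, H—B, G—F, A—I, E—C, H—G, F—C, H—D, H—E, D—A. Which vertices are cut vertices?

H

Removing H increases the component count from 1 to 2, so H is a cut vertex.
By contrast removing F leaves 1 component; it is not a cut vertex. No other vertex is a cut vertex either.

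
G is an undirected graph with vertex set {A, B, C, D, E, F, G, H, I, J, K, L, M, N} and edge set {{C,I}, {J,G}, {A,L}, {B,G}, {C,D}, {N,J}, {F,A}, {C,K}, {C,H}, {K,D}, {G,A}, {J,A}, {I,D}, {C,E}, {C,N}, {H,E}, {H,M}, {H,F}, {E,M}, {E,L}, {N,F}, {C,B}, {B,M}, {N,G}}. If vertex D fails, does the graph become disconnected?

No

Deleting D leaves 1 component (was 1) (its neighbors C, I, K remain connected to each other), so D is not a cut vertex.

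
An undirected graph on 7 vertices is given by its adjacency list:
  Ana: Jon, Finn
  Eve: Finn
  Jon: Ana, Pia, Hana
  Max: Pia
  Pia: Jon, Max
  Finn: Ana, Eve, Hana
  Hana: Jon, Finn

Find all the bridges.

Eve-Finn, Jon-Pia, Max-Pia

The edges on the cycle Hana-Jon-Ana-Finn-Hana are not bridges since each lies on that cycle.
But removing Jon-Pia disconnects Jon from Pia; removing Pia-Max disconnects Pia from Max; removing Finn-Eve disconnects Finn from Eve — these are bridges.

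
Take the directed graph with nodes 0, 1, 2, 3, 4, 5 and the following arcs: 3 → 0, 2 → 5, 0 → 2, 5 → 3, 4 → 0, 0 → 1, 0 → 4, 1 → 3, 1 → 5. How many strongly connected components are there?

1

{0, 1, 2, 3, 4, 5} are all mutually reachable — one SCC of size 6.
That gives 1 strongly connected component.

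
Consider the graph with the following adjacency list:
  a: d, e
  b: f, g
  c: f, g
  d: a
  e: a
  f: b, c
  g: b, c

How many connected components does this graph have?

Starting from a we can reach a, d, e. That is one component of size 3.
Starting from b we can reach b, c, f, g. That is one component of size 4.
Total: 2 components.

2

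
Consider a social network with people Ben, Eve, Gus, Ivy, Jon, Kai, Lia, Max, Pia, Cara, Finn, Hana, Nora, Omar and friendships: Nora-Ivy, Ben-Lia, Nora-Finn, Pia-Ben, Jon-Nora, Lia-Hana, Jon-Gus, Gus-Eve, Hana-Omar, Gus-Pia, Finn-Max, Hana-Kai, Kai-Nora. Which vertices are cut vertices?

Removing Gus increases the component count from 2 to 3, so Gus is a cut vertex.
Removing Finn increases the component count from 2 to 3, so Finn is a cut vertex.
Removing Hana increases the component count from 2 to 3, so Hana is a cut vertex.
Likewise Nora is a cut vertex.
By contrast removing Ben leaves 2 components; it is not a cut vertex. No other vertex is a cut vertex either.

Gus, Finn, Hana, Nora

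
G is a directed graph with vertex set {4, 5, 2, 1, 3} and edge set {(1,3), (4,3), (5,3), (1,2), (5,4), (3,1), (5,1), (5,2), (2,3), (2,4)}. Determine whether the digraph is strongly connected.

No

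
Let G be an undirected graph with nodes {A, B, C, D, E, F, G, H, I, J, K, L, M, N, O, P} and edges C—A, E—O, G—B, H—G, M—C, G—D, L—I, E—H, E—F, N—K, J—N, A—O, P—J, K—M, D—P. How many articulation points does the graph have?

Removing E increases the component count from 2 to 3, so E is a cut vertex.
Removing G increases the component count from 2 to 3, so G is a cut vertex.
By contrast removing N leaves 2 components; it is not a cut vertex. No other vertex is a cut vertex either.

2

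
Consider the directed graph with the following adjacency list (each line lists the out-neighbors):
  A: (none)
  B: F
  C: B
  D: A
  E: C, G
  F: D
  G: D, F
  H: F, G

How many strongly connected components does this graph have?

8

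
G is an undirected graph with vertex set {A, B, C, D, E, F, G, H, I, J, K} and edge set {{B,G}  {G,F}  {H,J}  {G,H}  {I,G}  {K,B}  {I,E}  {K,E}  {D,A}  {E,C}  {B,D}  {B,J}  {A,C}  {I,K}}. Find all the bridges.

The edges on the cycle B-G-H-J-B are not bridges since each lies on that cycle.
But removing F—G disconnects F from G — this is a bridge.

F-G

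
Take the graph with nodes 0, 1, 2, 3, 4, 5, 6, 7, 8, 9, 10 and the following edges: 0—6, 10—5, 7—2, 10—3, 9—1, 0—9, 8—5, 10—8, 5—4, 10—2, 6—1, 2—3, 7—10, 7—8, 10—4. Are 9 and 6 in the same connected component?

Yes

From 9 we can reach 0, 1, 6, 9, which includes 6.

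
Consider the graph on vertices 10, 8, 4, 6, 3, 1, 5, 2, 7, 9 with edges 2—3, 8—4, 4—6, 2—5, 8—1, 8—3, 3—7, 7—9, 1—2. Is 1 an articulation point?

No

Deleting 1 leaves 2 components (was 2), so 1 is not a cut vertex.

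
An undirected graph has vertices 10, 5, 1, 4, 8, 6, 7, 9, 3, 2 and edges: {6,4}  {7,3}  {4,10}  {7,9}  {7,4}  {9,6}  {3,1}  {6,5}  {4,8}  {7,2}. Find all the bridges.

1-3, 10-4, 2-7, 3-7, 4-8, 5-6

The edges on the cycle 7-9-6-4-7 are not bridges since each lies on that cycle.
But removing 7–3 disconnects 7 from 3; removing 4–8 disconnects 4 from 8; removing 6–5 disconnects 6 from 5; removing 1–3 disconnects 1 from 3 — these are bridges.
In total 6 edges are bridges.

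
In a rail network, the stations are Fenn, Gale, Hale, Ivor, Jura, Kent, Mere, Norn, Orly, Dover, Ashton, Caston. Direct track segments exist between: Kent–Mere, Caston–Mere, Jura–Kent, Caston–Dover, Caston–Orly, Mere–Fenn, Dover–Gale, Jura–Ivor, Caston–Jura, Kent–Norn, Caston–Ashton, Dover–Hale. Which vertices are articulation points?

Jura, Kent, Mere, Dover, Caston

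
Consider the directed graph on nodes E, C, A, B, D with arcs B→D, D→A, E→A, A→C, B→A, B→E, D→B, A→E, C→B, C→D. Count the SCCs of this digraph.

{A, B, C, D, E} are all mutually reachable — one SCC of size 5.
That gives 1 strongly connected component.

1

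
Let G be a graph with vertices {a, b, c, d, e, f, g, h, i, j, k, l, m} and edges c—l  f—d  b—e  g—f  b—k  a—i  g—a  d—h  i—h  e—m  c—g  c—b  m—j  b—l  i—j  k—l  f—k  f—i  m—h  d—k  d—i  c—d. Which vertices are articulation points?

Removing l, for instance, still leaves 1 component. No single vertex removal increases the component count — the graph has no articulation points.

none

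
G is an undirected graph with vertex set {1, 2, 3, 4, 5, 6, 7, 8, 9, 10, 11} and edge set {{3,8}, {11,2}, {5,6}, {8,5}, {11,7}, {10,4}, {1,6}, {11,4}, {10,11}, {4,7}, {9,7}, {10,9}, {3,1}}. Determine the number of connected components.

2

Starting from 1 we can reach 1, 3, 5, 6, 8. That is one component of size 5.
Starting from 2 we can reach 2, 4, 7, 9, 10, 11. That is one component of size 6.
Total: 2 components.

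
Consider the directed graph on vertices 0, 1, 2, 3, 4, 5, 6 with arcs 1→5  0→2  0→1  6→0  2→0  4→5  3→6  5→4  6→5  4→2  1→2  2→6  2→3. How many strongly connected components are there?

1

{0, 1, 2, 3, 4, 5, 6} are all mutually reachable — one SCC of size 7.
That gives 1 strongly connected component.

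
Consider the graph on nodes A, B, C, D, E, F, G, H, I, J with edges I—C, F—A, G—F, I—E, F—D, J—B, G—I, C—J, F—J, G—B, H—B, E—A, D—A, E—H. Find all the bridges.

none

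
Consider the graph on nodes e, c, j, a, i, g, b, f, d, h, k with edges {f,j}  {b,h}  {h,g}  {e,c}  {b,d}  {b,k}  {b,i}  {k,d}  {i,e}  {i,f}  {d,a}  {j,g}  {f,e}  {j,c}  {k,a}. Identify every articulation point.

Removing b increases the component count from 1 to 2, so b is a cut vertex.
By contrast removing a leaves 1 component; it is not a cut vertex. No other vertex is a cut vertex either.

b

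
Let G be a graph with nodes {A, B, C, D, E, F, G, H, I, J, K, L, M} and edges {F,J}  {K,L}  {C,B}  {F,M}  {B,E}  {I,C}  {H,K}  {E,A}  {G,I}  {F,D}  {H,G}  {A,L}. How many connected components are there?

2

Starting from D we can reach D, F, J, M. That is one component of size 4.
Starting from A we can reach A, B, C, E, G, H, I, K, L. That is one component of size 9.
Total: 2 components.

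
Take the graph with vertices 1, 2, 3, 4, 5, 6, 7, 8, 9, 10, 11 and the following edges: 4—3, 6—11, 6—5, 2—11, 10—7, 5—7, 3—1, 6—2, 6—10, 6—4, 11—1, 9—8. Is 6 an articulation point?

Yes

Deleting 6 raises the number of components from 2 to 3, so 6 is a cut vertex.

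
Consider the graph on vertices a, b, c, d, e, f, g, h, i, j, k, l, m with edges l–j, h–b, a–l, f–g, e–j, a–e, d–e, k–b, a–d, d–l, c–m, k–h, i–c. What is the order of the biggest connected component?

5

Starting from f we can reach f, g. That is one component of size 2.
Starting from b we can reach b, h, k. That is one component of size 3.
Starting from c we can reach c, i, m. That is one component of size 3.
Starting from a we can reach a, d, e, j, l. That is one component of size 5.
The largest has 5 vertices.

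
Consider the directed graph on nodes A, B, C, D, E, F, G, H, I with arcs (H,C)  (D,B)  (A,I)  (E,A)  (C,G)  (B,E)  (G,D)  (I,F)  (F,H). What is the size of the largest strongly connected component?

9

{A, B, C, D, E, F, G, H, I} are all mutually reachable — one SCC of size 9.
The largest has 9 vertices.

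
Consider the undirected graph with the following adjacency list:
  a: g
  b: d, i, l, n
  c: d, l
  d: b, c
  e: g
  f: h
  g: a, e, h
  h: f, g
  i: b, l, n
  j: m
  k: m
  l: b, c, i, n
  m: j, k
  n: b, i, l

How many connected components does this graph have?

Starting from j we can reach j, k, m. That is one component of size 3.
Starting from a we can reach a, e, f, g, h. That is one component of size 5.
Starting from b we can reach b, c, d, i, l, n. That is one component of size 6.
Total: 3 components.

3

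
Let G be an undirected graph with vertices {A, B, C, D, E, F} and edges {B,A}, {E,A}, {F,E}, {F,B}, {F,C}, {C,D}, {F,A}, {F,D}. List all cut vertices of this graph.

F

Removing F increases the component count from 1 to 2, so F is a cut vertex.
By contrast removing C leaves 1 component; it is not a cut vertex. No other vertex is a cut vertex either.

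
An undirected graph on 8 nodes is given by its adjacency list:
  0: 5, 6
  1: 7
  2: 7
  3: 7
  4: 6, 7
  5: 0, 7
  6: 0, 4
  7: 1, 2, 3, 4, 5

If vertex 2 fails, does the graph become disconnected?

No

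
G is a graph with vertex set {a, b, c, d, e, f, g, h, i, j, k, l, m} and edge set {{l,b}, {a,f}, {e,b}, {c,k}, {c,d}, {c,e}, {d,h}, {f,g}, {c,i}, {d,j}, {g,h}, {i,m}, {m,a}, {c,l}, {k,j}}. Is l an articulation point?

No

Deleting l leaves 1 component (was 1) (its neighbors b, c remain connected to each other), so l is not a cut vertex.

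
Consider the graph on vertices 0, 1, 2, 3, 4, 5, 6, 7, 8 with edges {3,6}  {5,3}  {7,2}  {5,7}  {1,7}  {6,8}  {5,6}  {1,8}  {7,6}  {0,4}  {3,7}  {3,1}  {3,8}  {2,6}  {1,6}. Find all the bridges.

0-4

The edges on the cycle 7-2-6-7 are not bridges since each lies on that cycle.
But removing 4–0 disconnects 4 from 0 — this is a bridge.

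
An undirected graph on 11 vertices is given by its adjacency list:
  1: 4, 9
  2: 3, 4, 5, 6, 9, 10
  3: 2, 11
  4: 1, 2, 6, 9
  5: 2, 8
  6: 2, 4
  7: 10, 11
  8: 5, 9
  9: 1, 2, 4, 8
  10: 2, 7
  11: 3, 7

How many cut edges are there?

The edges on the cycle 2-10-7-11-3-2 are not bridges since each lies on that cycle.
Every edge lies on some cycle, so there are no bridges.

0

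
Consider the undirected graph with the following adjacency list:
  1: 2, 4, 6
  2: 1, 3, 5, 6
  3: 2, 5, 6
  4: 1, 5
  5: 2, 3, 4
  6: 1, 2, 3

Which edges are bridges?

none

The edges on the cycle 2-6-1-2 are not bridges since each lies on that cycle.
Every edge lies on some cycle, so there are no bridges.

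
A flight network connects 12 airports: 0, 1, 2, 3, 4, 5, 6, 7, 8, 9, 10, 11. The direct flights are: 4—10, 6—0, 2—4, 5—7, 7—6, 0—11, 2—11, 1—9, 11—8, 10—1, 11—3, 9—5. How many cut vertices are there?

1

Removing 11 increases the component count from 1 to 3, so 11 is a cut vertex.
By contrast removing 8 leaves 1 component; it is not a cut vertex. No other vertex is a cut vertex either.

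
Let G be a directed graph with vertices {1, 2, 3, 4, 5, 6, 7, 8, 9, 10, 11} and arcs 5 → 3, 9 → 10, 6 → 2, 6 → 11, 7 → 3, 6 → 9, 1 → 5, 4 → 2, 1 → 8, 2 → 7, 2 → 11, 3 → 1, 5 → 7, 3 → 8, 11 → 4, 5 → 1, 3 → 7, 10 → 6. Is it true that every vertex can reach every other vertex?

There is no directed path from 7 to 2, so the graph is not strongly connected.

No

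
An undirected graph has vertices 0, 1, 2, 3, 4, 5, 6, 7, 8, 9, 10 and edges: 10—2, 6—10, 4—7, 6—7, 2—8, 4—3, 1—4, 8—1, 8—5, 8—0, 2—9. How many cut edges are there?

4

The edges on the cycle 6-10-2-8-1-4-7-6 are not bridges since each lies on that cycle.
But removing 3—4 disconnects 3 from 4; removing 2—9 disconnects 2 from 9; removing 0—8 disconnects 0 from 8; removing 8—5 disconnects 8 from 5 — these are bridges.
That makes 4 bridges.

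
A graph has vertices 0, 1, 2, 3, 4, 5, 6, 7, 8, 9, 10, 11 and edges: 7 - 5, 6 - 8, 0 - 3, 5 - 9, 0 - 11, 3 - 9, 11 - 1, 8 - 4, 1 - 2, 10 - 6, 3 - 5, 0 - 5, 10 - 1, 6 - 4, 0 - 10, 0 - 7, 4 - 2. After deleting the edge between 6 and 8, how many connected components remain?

1

6 and 8 are still connected via 6-4-8, so the component count stays at 1.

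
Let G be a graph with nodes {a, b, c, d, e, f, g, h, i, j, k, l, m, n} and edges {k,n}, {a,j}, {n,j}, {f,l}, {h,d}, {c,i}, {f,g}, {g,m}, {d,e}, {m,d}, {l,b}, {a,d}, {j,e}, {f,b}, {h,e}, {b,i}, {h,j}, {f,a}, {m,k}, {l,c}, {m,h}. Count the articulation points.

Removing f increases the component count from 1 to 2, so f is a cut vertex.
By contrast removing h leaves 1 component; it is not a cut vertex. No other vertex is a cut vertex either.

1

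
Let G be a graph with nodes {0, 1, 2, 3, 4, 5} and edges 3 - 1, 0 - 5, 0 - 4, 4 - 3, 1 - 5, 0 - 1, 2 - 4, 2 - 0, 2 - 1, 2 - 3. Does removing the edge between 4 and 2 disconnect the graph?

No

After removing 4 - 2, the path 4-0-2 still connects them, so the edge is not a bridge.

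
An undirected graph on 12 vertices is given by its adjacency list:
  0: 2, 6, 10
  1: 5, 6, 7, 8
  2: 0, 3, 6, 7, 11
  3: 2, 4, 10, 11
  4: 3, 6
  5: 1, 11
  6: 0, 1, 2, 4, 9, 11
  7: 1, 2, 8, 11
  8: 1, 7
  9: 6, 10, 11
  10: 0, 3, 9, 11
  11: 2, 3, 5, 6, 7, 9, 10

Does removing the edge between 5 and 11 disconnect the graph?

No

After removing 5-11, the path 5-1-7-11 still connects them, so the edge is not a bridge.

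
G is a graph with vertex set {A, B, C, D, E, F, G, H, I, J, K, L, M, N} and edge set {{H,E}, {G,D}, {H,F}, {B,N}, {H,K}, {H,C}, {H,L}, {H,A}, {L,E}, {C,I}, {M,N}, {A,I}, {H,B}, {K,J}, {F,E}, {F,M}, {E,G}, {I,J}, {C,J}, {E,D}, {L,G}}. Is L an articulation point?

No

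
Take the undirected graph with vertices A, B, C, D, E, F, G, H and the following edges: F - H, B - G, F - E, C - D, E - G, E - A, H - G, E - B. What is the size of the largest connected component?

6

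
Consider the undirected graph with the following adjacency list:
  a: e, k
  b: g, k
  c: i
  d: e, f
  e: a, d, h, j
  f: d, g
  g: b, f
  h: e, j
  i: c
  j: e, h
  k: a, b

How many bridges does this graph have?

1

The edges on the cycle e-h-j-e are not bridges since each lies on that cycle.
But removing c-i disconnects c from i — this is a bridge.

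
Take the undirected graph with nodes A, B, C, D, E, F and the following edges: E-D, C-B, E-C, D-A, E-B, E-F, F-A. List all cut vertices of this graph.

E

Removing E increases the component count from 1 to 2, so E is a cut vertex.
By contrast removing C leaves 1 component; it is not a cut vertex. No other vertex is a cut vertex either.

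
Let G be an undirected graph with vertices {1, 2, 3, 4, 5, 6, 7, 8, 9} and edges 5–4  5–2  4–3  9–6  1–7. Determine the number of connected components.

4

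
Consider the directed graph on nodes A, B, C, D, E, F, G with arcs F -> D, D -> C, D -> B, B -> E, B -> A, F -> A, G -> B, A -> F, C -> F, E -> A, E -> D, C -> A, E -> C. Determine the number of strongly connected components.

2

{A, B, C, D, E, F} are all mutually reachable — one SCC of size 6.
{G} is an SCC by itself.
That gives 2 strongly connected components.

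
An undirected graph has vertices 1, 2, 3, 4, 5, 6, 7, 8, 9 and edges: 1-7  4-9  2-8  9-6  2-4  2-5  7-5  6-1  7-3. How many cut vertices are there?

2

Removing 2 increases the component count from 1 to 2, so 2 is a cut vertex.
Removing 7 increases the component count from 1 to 2, so 7 is a cut vertex.
By contrast removing 5 leaves 1 component; it is not a cut vertex. No other vertex is a cut vertex either.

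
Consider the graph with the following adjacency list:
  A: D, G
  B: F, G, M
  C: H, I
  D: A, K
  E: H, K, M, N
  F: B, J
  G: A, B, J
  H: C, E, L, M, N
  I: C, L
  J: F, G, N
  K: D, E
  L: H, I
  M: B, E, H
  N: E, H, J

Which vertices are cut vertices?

Removing H increases the component count from 1 to 2, so H is a cut vertex.
By contrast removing C leaves 1 component; it is not a cut vertex. No other vertex is a cut vertex either.

H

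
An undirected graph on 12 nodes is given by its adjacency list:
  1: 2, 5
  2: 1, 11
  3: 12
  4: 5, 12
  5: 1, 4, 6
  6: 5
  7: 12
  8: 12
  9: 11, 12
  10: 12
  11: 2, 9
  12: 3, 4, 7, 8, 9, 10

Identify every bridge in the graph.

10-12, 12-3, 12-7, 12-8, 5-6

The edges on the cycle 4-5-1-2-11-9-12-4 are not bridges since each lies on that cycle.
But removing 8-12 disconnects 8 from 12; removing 5-6 disconnects 5 from 6; removing 7-12 disconnects 7 from 12; removing 3-12 disconnects 3 from 12 — these are bridges.
In total 5 edges are bridges.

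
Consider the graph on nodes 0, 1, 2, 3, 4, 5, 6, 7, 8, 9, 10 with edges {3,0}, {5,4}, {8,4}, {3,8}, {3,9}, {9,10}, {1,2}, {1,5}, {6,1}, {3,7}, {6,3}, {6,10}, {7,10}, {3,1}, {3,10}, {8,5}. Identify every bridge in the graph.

0-3, 1-2

The edges on the cycle 6-3-9-10-6 are not bridges since each lies on that cycle.
But removing 3–0 disconnects 3 from 0; removing 2–1 disconnects 2 from 1 — these are bridges.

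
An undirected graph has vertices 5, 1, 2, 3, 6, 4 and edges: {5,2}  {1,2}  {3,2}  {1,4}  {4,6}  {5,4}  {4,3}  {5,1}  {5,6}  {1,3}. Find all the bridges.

none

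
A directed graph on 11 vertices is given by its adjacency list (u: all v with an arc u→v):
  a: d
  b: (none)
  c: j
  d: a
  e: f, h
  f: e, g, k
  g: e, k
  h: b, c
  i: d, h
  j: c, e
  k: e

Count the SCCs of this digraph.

4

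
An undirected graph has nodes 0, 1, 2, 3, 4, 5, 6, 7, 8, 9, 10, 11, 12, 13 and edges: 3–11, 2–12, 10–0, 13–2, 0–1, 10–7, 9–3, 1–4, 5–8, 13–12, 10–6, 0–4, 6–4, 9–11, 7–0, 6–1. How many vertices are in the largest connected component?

Starting from 5 we can reach 5, 8. That is one component of size 2.
Starting from 3 we can reach 3, 9, 11. That is one component of size 3.
Starting from 2 we can reach 2, 12, 13. That is one component of size 3.
Starting from 0 we can reach 0, 1, 4, 6, 7, 10. That is one component of size 6.
The largest has 6 vertices.

6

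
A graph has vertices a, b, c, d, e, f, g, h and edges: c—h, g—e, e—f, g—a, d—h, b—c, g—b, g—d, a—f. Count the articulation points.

Removing g increases the component count from 1 to 2, so g is a cut vertex.
By contrast removing d leaves 1 component; it is not a cut vertex. No other vertex is a cut vertex either.

1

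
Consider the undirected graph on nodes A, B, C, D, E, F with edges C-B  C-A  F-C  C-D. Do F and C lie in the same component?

From F we can reach A, B, C, D, F, which includes C.

Yes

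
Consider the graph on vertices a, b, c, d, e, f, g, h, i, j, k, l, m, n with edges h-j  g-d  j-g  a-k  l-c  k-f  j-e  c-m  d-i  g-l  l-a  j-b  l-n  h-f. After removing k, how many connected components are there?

With k gone, the remaining components are: {a, b, c, d, e, f, g, h, i, j, l, m, n}.
That is 1 component.

1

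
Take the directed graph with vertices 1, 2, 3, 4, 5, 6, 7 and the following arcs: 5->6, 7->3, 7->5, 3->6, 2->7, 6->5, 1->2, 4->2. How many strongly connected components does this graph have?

6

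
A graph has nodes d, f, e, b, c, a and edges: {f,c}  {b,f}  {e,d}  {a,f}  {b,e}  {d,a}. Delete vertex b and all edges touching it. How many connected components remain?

With b gone, the remaining components are: {a, c, d, e, f}.
That is 1 component.

1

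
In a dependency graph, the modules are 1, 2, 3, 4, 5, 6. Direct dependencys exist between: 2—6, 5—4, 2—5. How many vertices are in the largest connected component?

3 is isolated — a component by itself.
1 is isolated — a component by itself.
Starting from 2 we can reach 2, 4, 5, 6. That is one component of size 4.
The largest has 4 vertices.

4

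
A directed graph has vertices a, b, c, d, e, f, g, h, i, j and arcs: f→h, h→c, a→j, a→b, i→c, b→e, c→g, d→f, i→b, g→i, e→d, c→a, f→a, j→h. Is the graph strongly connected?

From b we can reach every vertex (a, b, c, d, e, f, g, h, i, j), and every vertex can reach b (a, b, c, d, e, f, g, h, i, j). So the whole graph is one strongly connected component.

Yes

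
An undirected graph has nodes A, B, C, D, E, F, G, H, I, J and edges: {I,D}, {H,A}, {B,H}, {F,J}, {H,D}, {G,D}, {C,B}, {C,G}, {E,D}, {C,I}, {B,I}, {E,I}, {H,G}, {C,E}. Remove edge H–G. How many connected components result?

H and G are still connected via H-D-G, so the component count stays at 2.

2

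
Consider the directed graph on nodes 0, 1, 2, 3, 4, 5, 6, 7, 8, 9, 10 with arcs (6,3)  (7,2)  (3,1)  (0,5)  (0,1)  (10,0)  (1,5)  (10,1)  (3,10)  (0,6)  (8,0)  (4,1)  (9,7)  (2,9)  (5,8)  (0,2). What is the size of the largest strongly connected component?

{0, 1, 3, 5, 6, 8, 10} are all mutually reachable — one SCC of size 7.
{2, 7, 9} are all mutually reachable — one SCC of size 3.
{4} is an SCC by itself.
The largest has 7 vertices.

7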